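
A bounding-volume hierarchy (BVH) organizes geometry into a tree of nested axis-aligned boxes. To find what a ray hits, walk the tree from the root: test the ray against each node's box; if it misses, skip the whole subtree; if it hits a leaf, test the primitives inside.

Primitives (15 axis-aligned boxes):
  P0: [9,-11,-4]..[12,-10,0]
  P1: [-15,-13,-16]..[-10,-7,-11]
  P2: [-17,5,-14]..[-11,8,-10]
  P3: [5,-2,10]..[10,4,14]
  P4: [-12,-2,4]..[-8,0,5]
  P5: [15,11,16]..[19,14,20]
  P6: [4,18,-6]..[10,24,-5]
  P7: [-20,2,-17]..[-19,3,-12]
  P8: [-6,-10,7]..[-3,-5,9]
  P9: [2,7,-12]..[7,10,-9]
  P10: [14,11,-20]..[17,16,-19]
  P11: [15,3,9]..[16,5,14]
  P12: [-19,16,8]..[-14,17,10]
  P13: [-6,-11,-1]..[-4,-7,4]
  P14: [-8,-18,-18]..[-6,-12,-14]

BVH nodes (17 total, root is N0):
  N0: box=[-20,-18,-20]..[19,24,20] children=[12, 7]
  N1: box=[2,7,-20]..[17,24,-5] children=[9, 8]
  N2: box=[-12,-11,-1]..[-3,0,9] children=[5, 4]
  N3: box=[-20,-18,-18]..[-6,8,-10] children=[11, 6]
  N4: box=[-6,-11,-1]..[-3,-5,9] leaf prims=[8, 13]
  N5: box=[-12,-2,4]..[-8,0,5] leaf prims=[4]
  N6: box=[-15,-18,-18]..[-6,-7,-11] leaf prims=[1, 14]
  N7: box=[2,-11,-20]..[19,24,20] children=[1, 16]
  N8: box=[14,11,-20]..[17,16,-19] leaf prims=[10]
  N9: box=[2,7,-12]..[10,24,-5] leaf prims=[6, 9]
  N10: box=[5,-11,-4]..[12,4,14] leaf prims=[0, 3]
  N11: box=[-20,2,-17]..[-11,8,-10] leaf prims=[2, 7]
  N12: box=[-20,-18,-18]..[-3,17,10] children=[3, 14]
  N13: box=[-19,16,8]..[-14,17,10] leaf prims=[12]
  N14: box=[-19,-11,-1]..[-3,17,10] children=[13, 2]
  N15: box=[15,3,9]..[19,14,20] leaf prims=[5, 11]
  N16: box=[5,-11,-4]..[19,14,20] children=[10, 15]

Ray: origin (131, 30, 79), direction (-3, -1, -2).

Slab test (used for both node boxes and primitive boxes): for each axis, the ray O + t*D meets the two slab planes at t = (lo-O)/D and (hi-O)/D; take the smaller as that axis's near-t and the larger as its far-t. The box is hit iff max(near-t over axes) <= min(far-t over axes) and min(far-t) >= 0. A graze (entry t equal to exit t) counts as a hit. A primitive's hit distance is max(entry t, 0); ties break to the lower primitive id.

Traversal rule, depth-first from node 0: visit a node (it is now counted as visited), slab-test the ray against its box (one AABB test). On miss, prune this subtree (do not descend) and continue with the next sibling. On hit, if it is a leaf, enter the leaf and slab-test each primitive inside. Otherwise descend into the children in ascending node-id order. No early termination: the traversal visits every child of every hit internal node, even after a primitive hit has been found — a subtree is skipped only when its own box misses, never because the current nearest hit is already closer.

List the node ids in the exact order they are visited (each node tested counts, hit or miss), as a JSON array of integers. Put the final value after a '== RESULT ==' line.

Traverse from the root:
N0 x:[112/3,151/3] y:[6,48] z:[59/2,99/2] -> hit [112/3,48], descend [7, 12]
  N7 x:[112/3,43] y:[6,41] z:[59/2,99/2] -> hit [112/3,41], descend [1, 16]
    N1 x:[38,43] y:[6,23] z:[42,99/2] -> miss, prune
    N16 x:[112/3,42] y:[16,41] z:[59/2,83/2] -> hit [112/3,41], descend [10, 15]
      N10 x:[119/3,42] y:[26,41] z:[65/2,83/2] -> hit [119/3,41] leaf, test {P0@t=40, P3(miss)}
      N15 x:[112/3,116/3] y:[16,27] z:[59/2,35] -> miss, prune
  N12 x:[134/3,151/3] y:[13,48] z:[69/2,97/2] -> hit [134/3,48], descend [3, 14]
    N3 x:[137/3,151/3] y:[22,48] z:[89/2,97/2] -> hit [137/3,48], descend [6, 11]
      N6 x:[137/3,146/3] y:[37,48] z:[45,97/2] -> hit [137/3,48] leaf, test {P1(miss), P14(miss)}
      N11 x:[142/3,151/3] y:[22,28] z:[89/2,48] -> miss, prune
    N14 x:[134/3,50] y:[13,41] z:[69/2,40] -> miss, prune

11 AABB tests over nodes [0, 7, 1, 16, 10, 15, 12, 3, 6, 11, 14]; 2 leaves entered; closest P0.

== RESULT ==
[0, 7, 1, 16, 10, 15, 12, 3, 6, 11, 14]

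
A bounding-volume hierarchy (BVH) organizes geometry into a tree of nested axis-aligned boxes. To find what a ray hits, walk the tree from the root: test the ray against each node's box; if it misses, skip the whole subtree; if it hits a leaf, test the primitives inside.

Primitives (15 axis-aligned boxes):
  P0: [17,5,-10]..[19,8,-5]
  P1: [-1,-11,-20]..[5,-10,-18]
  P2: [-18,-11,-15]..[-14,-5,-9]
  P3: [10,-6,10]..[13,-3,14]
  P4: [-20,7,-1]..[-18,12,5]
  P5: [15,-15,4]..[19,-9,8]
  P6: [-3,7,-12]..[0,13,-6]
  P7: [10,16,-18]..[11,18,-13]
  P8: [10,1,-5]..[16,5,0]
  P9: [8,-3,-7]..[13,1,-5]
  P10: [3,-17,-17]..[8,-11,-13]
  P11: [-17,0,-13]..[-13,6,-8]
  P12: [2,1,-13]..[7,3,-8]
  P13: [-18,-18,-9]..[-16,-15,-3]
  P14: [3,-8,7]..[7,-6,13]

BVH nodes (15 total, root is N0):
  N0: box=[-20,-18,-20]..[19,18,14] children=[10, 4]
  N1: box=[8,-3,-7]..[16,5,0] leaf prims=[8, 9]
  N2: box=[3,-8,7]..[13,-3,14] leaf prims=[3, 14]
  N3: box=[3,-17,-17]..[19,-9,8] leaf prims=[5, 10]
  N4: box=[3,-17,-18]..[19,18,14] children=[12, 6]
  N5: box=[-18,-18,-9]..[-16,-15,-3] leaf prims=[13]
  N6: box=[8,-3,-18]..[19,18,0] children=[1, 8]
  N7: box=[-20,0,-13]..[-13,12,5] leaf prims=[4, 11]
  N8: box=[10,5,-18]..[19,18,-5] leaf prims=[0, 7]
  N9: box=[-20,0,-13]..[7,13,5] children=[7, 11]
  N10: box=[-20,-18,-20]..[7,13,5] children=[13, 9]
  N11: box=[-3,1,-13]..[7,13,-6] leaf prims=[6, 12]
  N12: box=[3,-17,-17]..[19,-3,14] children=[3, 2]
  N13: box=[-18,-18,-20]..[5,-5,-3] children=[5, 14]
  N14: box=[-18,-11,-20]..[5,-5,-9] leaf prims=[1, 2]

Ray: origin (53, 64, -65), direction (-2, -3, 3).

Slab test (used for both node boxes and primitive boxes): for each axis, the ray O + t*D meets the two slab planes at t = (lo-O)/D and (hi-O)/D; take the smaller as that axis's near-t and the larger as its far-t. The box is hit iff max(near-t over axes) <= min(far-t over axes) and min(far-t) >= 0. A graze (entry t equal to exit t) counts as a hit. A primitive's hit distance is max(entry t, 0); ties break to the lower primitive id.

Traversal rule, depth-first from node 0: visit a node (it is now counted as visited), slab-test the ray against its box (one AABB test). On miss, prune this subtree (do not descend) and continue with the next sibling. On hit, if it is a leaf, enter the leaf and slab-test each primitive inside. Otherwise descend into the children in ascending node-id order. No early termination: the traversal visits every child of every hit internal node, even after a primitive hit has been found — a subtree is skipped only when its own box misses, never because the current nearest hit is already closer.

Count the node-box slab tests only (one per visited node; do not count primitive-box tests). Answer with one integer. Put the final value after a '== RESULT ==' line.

Traverse from the root:
N0 x:[17,73/2] y:[46/3,82/3] z:[15,79/3] -> hit [17,79/3], descend [4, 10]
  N4 x:[17,25] y:[46/3,27] z:[47/3,79/3] -> hit [17,25], descend [6, 12]
    N6 x:[17,45/2] y:[46/3,67/3] z:[47/3,65/3] -> hit [17,65/3], descend [1, 8]
      N1 x:[37/2,45/2] y:[59/3,67/3] z:[58/3,65/3] -> hit [59/3,65/3] leaf, test {P8@t=20, P9(miss)}
      N8 x:[17,43/2] y:[46/3,59/3] z:[47/3,20] -> hit [17,59/3] leaf, test {P0(miss), P7(miss)}
    N12 x:[17,25] y:[67/3,27] z:[16,79/3] -> hit [67/3,25], descend [2, 3]
      N2 x:[20,25] y:[67/3,24] z:[24,79/3] -> hit [24,24] leaf, test {P3(miss), P14@t=24}
      N3 x:[17,25] y:[73/3,27] z:[16,73/3] -> hit [73/3,73/3] leaf, test {P5(miss), P10(miss)}
  N10 x:[23,73/2] y:[17,82/3] z:[15,70/3] -> hit [23,70/3], descend [9, 13]
    N9 x:[23,73/2] y:[17,64/3] z:[52/3,70/3] -> miss, prune
    N13 x:[24,71/2] y:[23,82/3] z:[15,62/3] -> miss, prune

Summary -> nodes [0, 4, 6, 1, 8, 12, 2, 3, 10, 9, 13]; box-tests=11; leaf-entries=4; first=P8

== RESULT ==
11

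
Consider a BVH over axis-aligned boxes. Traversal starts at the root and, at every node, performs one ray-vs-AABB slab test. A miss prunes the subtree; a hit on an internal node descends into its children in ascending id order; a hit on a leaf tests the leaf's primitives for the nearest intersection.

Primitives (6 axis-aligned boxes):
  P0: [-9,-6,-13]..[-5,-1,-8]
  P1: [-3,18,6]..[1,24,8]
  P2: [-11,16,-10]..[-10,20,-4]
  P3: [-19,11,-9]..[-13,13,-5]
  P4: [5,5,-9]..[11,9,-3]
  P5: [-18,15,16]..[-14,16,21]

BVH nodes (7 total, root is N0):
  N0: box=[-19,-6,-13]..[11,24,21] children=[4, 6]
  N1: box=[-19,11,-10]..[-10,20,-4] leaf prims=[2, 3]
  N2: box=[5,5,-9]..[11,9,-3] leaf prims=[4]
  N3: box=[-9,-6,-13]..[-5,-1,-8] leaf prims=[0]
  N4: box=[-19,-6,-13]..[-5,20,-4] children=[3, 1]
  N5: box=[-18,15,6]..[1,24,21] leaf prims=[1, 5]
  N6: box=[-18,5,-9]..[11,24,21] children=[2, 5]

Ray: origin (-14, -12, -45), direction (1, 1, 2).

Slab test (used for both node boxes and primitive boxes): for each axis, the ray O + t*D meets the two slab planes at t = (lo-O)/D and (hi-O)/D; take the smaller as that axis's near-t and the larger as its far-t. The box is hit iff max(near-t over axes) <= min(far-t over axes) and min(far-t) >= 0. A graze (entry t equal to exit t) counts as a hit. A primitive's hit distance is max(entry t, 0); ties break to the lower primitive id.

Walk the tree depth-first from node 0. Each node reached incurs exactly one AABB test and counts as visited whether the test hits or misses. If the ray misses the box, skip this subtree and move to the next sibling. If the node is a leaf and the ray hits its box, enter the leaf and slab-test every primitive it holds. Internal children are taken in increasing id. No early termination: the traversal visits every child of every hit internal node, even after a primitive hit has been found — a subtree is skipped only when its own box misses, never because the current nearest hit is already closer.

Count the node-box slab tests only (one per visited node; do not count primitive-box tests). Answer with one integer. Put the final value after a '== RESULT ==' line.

Traverse from the root:
N0 x:[-5,25] y:[6,36] z:[16,33] -> hit [16,25], descend [4, 6]
  N4 x:[-5,9] y:[6,32] z:[16,41/2] -> miss, prune
  N6 x:[-4,25] y:[17,36] z:[18,33] -> hit [18,25], descend [2, 5]
    N2 x:[19,25] y:[17,21] z:[18,21] -> hit [19,21] leaf, test {P4@t=19}
    N5 x:[-4,15] y:[27,36] z:[51/2,33] -> miss, prune

order=[0, 4, 6, 2, 5]  |boxes|=5  |leaves|=1  hit=P4

== RESULT ==
5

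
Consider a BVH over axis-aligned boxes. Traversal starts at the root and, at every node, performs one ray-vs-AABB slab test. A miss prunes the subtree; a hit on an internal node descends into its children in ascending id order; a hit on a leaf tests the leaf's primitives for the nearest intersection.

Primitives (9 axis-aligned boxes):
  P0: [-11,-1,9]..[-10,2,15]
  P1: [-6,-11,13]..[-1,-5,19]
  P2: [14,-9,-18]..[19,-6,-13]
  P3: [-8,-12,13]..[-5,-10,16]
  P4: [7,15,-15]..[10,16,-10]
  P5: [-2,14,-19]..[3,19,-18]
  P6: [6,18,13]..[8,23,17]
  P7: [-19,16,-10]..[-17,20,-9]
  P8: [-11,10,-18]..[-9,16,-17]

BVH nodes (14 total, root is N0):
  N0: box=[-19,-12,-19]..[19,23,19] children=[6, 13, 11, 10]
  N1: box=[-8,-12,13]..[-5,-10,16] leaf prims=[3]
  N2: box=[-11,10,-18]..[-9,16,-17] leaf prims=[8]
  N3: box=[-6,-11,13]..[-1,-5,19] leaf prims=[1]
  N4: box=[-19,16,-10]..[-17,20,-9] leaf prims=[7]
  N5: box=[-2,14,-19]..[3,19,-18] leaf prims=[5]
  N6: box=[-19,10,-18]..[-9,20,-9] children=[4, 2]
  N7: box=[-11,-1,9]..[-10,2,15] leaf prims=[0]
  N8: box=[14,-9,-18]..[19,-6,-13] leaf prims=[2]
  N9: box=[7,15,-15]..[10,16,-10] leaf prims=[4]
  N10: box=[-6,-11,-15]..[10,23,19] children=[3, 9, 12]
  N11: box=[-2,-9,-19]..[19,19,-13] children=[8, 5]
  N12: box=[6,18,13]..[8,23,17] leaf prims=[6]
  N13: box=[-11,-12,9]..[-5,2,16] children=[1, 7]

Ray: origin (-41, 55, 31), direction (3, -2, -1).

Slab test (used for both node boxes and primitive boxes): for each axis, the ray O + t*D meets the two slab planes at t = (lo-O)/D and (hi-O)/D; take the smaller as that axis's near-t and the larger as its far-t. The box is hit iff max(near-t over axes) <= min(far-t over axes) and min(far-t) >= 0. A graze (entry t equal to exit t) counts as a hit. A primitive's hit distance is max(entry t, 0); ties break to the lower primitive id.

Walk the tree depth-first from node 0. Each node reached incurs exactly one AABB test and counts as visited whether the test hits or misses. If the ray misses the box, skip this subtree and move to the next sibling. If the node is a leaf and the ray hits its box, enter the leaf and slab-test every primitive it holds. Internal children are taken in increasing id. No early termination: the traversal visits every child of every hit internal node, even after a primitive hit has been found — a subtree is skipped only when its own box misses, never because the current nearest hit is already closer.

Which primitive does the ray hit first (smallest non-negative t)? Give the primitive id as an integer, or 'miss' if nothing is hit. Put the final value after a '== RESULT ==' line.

Trace the traversal:
N0 x:[22/3,20] y:[16,67/2] z:[12,50] -> hit [16,20], descend [6, 10, 11, 13]
  N6 x:[22/3,32/3] y:[35/2,45/2] z:[40,49] -> miss, prune
  N10 x:[35/3,17] y:[16,33] z:[12,46] -> hit [16,17], descend [3, 9, 12]
    N3 x:[35/3,40/3] y:[30,33] z:[12,18] -> miss, prune
    N9 x:[16,17] y:[39/2,20] z:[41,46] -> miss, prune
    N12 x:[47/3,49/3] y:[16,37/2] z:[14,18] -> hit [16,49/3] leaf, test {P6@t=16}
  N11 x:[13,20] y:[18,32] z:[44,50] -> miss, prune
  N13 x:[10,12] y:[53/2,67/2] z:[15,22] -> miss, prune

Visited [0, 6, 10, 3, 9, 12, 11, 13]. Tests: 8 box, 1 leaf. Nearest: P6.

== RESULT ==
6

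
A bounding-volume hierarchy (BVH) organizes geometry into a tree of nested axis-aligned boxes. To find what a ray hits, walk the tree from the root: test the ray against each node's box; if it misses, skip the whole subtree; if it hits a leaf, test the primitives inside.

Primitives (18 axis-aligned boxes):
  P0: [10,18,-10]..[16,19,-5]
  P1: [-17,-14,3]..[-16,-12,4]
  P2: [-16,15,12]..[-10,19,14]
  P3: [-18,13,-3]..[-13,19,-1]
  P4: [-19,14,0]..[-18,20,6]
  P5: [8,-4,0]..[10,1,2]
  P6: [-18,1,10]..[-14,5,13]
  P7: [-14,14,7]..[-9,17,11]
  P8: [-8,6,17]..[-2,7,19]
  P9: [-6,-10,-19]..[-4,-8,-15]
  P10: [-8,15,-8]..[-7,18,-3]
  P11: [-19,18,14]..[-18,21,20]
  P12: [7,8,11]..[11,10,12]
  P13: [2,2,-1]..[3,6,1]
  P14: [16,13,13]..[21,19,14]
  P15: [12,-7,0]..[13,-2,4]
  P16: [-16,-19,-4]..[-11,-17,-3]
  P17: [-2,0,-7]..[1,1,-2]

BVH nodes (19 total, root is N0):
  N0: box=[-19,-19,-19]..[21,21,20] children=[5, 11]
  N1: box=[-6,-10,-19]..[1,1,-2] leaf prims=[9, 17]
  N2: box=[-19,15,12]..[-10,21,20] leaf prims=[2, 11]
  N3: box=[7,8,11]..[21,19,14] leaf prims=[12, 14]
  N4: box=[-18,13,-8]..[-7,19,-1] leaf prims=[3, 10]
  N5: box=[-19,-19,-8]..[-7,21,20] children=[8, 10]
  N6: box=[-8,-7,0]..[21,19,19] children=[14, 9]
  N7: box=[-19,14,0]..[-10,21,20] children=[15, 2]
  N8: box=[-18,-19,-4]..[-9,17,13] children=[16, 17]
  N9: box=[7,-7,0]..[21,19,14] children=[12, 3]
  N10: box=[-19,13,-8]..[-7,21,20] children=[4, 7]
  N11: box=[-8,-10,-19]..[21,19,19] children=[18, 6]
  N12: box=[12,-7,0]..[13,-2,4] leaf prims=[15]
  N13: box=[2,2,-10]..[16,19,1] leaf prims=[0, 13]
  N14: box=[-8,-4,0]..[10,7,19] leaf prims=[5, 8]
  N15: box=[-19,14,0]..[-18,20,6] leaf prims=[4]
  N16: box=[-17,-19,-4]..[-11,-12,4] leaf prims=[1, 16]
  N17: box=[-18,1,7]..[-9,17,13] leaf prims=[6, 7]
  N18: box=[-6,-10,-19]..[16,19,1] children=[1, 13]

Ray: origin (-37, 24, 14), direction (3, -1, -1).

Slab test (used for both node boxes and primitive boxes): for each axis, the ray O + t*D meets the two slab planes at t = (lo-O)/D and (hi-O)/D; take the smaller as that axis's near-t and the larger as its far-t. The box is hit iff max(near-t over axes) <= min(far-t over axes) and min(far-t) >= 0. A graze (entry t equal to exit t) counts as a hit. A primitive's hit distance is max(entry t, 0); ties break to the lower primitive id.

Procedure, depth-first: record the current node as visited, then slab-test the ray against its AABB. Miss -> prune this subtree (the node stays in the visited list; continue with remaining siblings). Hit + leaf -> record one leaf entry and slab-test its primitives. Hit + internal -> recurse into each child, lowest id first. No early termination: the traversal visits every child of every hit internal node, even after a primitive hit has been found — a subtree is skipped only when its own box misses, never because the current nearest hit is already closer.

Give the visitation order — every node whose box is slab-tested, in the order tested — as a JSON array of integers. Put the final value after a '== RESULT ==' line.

Walk:
N0 x:[6,58/3] y:[3,43] z:[-6,33] -> hit [6,58/3], descend [5, 11]
  N5 x:[6,10] y:[3,43] z:[-6,22] -> hit [6,10], descend [8, 10]
    N8 x:[19/3,28/3] y:[7,43] z:[1,18] -> hit [7,28/3], descend [16, 17]
      N16 x:[20/3,26/3] y:[36,43] z:[10,18] -> miss, prune
      N17 x:[19/3,28/3] y:[7,23] z:[1,7] -> hit [7,7] leaf, test {P6(miss), P7(miss)}
    N10 x:[6,10] y:[3,11] z:[-6,22] -> hit [6,10], descend [4, 7]
      N4 x:[19/3,10] y:[5,11] z:[15,22] -> miss, prune
      N7 x:[6,9] y:[3,10] z:[-6,14] -> hit [6,9], descend [2, 15]
        N2 x:[6,9] y:[3,9] z:[-6,2] -> miss, prune
        N15 x:[6,19/3] y:[4,10] z:[8,14] -> miss, prune
  N11 x:[29/3,58/3] y:[5,34] z:[-5,33] -> hit [29/3,58/3], descend [6, 18]
    N6 x:[29/3,58/3] y:[5,31] z:[-5,14] -> hit [29/3,14], descend [9, 14]
      N9 x:[44/3,58/3] y:[5,31] z:[0,14] -> miss, prune
      N14 x:[29/3,47/3] y:[17,28] z:[-5,14] -> miss, prune
    N18 x:[31/3,53/3] y:[5,34] z:[13,33] -> hit [13,53/3], descend [1, 13]
      N1 x:[31/3,38/3] y:[23,34] z:[16,33] -> miss, prune
      N13 x:[13,53/3] y:[5,22] z:[13,24] -> hit [13,53/3] leaf, test {P0(miss), P13(miss)}

17 AABB tests over nodes [0, 5, 8, 16, 17, 10, 4, 7, 2, 15, 11, 6, 9, 14, 18, 1, 13]; 2 leaves entered; closest miss.

== RESULT ==
[0, 5, 8, 16, 17, 10, 4, 7, 2, 15, 11, 6, 9, 14, 18, 1, 13]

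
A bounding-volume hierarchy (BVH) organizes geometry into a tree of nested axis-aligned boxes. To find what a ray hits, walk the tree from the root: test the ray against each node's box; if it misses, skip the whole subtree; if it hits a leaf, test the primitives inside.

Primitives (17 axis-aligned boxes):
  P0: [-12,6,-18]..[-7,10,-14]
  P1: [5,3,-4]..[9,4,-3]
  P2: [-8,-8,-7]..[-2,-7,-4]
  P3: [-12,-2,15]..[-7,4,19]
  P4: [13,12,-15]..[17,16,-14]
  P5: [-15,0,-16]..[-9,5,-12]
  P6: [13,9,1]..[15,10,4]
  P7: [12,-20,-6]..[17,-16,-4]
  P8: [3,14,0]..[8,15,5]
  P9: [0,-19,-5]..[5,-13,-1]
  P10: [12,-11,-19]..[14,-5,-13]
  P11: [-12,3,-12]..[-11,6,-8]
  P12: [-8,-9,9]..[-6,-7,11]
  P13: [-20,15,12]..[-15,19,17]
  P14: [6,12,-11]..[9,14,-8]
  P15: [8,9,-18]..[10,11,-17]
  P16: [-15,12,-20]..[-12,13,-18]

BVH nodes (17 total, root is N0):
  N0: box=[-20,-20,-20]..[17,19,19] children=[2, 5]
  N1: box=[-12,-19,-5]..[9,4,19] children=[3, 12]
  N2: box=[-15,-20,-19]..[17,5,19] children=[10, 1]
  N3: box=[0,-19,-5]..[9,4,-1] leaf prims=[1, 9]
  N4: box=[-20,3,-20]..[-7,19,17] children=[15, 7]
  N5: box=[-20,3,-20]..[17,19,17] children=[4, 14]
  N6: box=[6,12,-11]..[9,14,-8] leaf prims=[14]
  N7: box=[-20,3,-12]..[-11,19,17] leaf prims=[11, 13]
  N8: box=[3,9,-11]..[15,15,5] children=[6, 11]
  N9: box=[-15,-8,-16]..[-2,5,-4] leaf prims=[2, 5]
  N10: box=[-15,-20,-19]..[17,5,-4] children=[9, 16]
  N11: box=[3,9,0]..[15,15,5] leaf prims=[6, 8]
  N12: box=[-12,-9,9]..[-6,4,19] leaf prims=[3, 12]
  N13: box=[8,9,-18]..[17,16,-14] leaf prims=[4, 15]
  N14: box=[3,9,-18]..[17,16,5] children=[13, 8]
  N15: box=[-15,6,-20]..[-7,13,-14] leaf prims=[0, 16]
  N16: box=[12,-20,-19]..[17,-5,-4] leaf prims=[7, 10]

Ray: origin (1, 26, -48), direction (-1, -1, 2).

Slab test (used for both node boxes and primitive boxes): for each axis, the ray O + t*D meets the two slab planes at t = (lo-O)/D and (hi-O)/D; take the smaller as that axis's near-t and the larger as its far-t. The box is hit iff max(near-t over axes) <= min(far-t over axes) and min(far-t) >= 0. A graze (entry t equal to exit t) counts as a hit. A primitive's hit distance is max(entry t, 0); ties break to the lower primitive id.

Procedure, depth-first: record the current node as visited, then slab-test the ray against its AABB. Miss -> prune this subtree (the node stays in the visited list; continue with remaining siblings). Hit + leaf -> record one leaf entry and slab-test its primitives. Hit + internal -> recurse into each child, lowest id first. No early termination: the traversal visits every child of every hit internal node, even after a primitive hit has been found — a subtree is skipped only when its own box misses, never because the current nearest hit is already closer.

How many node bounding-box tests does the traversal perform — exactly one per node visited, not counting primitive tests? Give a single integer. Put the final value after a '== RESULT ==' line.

Trace the traversal:
N0 x:[-16,21] y:[7,46] z:[14,67/2] -> hit [14,21], descend [2, 5]
  N2 x:[-16,16] y:[21,46] z:[29/2,67/2] -> miss, prune
  N5 x:[-16,21] y:[7,23] z:[14,65/2] -> hit [14,21], descend [4, 14]
    N4 x:[8,21] y:[7,23] z:[14,65/2] -> hit [14,21], descend [7, 15]
      N7 x:[12,21] y:[7,23] z:[18,65/2] -> hit [18,21] leaf, test {P11(miss), P13(miss)}
      N15 x:[8,16] y:[13,20] z:[14,17] -> hit [14,16] leaf, test {P0(miss), P16@t=14}
    N14 x:[-16,-2] y:[10,17] z:[15,53/2] -> miss, prune

7 AABB tests over nodes [0, 2, 5, 4, 7, 15, 14]; 2 leaves entered; closest P16.

== RESULT ==
7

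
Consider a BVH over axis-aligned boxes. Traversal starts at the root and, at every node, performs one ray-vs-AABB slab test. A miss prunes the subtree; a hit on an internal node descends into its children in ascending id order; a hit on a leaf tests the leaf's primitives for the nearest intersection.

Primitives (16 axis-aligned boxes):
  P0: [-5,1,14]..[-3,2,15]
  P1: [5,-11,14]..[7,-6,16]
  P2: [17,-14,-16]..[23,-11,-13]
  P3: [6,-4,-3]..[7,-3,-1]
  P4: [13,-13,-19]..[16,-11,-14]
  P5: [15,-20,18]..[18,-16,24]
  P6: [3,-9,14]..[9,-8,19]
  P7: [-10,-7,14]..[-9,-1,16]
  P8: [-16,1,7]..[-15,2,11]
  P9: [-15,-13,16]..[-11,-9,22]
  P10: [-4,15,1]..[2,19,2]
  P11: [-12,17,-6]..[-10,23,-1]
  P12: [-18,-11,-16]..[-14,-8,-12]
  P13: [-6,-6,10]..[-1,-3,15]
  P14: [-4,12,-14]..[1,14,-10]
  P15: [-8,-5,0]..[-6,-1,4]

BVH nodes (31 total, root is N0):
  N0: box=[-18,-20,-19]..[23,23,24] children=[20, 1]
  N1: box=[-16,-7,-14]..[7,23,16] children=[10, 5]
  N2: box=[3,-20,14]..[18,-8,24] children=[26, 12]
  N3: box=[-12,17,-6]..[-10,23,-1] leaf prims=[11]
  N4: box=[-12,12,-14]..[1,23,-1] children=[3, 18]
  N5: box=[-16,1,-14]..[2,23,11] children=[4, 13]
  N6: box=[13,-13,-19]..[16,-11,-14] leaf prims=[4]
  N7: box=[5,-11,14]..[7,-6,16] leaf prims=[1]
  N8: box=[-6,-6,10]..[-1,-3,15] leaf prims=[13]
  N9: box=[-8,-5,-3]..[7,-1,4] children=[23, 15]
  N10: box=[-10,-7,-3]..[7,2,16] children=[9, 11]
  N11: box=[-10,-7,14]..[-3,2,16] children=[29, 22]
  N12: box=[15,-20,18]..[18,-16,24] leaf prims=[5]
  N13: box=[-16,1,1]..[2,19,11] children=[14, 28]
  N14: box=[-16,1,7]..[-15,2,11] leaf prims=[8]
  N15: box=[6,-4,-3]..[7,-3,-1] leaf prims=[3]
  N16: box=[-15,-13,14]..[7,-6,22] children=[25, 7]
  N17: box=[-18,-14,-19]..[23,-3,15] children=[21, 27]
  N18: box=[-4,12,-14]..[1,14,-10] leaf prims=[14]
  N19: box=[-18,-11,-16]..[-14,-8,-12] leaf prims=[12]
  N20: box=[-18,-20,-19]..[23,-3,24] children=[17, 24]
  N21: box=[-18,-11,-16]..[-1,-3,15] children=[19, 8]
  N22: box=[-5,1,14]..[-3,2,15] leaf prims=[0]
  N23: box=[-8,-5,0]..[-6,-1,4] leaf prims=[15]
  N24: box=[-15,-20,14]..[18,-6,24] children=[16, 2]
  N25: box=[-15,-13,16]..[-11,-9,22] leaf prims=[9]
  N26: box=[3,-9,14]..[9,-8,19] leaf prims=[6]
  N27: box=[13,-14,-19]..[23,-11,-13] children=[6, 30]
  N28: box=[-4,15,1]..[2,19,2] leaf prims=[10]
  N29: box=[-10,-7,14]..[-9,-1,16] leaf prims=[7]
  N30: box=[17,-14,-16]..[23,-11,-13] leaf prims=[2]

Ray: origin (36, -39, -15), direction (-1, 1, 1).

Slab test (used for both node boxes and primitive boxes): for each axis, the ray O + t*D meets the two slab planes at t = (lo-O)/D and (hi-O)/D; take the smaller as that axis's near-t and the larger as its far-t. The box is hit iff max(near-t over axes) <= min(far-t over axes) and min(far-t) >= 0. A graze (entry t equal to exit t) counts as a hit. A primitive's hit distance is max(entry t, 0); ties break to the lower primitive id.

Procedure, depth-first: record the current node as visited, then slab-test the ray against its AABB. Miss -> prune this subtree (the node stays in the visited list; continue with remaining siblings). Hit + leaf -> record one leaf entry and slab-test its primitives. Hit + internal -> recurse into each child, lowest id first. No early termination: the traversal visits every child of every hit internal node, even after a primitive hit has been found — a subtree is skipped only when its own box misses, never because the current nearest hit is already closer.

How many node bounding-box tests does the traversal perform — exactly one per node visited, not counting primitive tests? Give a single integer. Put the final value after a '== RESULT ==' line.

Traverse from the root:
N0 x:[13,54] y:[19,62] z:[-4,39] -> hit [19,39], descend [1, 20]
  N1 x:[29,52] y:[32,62] z:[1,31] -> miss, prune
  N20 x:[13,54] y:[19,36] z:[-4,39] -> hit [19,36], descend [17, 24]
    N17 x:[13,54] y:[25,36] z:[-4,30] -> hit [25,30], descend [21, 27]
      N21 x:[37,54] y:[28,36] z:[-1,30] -> miss, prune
      N27 x:[13,23] y:[25,28] z:[-4,2] -> miss, prune
    N24 x:[18,51] y:[19,33] z:[29,39] -> hit [29,33], descend [2, 16]
      N2 x:[18,33] y:[19,31] z:[29,39] -> hit [29,31], descend [12, 26]
        N12 x:[18,21] y:[19,23] z:[33,39] -> miss, prune
        N26 x:[27,33] y:[30,31] z:[29,34] -> hit [30,31] leaf, test {P6@t=30}
      N16 x:[29,51] y:[26,33] z:[29,37] -> hit [29,33], descend [7, 25]
        N7 x:[29,31] y:[28,33] z:[29,31] -> hit [29,31] leaf, test {P1@t=29}
        N25 x:[47,51] y:[26,30] z:[31,37] -> miss, prune

Visited [0, 1, 20, 17, 21, 27, 24, 2, 12, 26, 16, 7, 25]. Tests: 13 box, 2 leaf. Nearest: P1.

== RESULT ==
13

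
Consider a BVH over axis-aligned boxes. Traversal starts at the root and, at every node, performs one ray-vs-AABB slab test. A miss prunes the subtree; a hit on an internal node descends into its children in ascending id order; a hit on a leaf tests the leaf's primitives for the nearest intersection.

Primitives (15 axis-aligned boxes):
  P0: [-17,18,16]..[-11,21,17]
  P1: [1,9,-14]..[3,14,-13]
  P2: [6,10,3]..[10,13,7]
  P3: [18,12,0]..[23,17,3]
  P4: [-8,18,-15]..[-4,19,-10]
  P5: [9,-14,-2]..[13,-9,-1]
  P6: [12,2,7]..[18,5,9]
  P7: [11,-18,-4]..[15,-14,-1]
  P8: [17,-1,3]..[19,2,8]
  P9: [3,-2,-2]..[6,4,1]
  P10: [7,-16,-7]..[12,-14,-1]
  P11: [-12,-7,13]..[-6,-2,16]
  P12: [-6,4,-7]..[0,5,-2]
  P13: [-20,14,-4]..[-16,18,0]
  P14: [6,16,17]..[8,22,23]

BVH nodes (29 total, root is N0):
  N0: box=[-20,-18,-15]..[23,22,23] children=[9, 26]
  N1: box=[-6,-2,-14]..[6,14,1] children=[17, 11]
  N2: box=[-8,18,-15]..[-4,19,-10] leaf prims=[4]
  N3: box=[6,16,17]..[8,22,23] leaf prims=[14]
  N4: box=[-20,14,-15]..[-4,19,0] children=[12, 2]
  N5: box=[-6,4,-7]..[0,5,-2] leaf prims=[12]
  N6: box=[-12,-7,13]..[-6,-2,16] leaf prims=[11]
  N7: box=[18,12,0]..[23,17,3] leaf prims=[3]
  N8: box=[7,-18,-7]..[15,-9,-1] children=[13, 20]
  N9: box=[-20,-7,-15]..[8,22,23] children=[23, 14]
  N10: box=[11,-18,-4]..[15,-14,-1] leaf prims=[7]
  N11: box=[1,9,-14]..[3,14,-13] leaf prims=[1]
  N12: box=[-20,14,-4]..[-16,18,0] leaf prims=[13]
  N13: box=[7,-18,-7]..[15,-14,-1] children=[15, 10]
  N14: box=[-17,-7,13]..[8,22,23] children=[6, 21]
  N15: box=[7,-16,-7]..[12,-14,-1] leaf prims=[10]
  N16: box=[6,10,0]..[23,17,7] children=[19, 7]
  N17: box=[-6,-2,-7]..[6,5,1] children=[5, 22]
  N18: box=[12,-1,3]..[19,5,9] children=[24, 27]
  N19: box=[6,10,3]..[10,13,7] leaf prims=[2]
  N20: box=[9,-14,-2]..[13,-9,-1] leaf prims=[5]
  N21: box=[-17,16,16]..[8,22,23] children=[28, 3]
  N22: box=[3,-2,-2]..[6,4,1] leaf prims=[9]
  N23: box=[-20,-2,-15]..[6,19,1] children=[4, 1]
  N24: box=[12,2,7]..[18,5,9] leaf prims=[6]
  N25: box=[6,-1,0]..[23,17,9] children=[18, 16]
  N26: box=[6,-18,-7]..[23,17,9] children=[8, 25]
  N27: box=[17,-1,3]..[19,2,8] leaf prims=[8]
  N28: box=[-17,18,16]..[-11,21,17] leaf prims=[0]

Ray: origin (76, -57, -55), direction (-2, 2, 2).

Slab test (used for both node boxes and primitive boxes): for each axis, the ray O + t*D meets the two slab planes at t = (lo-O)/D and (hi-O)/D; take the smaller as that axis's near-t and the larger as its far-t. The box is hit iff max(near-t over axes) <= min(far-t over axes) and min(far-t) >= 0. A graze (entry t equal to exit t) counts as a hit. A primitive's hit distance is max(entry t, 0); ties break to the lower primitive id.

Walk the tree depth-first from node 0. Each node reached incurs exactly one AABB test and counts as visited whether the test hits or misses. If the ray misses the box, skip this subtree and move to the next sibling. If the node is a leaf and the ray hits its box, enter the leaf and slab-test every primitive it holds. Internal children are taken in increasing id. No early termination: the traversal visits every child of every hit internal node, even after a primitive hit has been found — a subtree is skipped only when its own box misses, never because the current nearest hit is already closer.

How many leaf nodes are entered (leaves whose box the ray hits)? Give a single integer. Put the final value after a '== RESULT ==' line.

Traverse from the root:
N0 x:[53/2,48] y:[39/2,79/2] z:[20,39] -> hit [53/2,39], descend [9, 26]
  N9 x:[34,48] y:[25,79/2] z:[20,39] -> hit [34,39], descend [14, 23]
    N14 x:[34,93/2] y:[25,79/2] z:[34,39] -> hit [34,39], descend [6, 21]
      N6 x:[41,44] y:[25,55/2] z:[34,71/2] -> miss, prune
      N21 x:[34,93/2] y:[73/2,79/2] z:[71/2,39] -> hit [73/2,39], descend [3, 28]
        N3 x:[34,35] y:[73/2,79/2] z:[36,39] -> miss, prune
        N28 x:[87/2,93/2] y:[75/2,39] z:[71/2,36] -> miss, prune
    N23 x:[35,48] y:[55/2,38] z:[20,28] -> miss, prune
  N26 x:[53/2,35] y:[39/2,37] z:[24,32] -> hit [53/2,32], descend [8, 25]
    N8 x:[61/2,69/2] y:[39/2,24] z:[24,27] -> miss, prune
    N25 x:[53/2,35] y:[28,37] z:[55/2,32] -> hit [28,32], descend [16, 18]
      N16 x:[53/2,35] y:[67/2,37] z:[55/2,31] -> miss, prune
      N18 x:[57/2,32] y:[28,31] z:[29,32] -> hit [29,31], descend [24, 27]
        N24 x:[29,32] y:[59/2,31] z:[31,32] -> hit [31,31] leaf, test {P6@t=31}
        N27 x:[57/2,59/2] y:[28,59/2] z:[29,63/2] -> hit [29,59/2] leaf, test {P8@t=29}

Summary -> nodes [0, 9, 14, 6, 21, 3, 28, 23, 26, 8, 25, 16, 18, 24, 27]; box-tests=15; leaf-entries=2; first=P8

== RESULT ==
2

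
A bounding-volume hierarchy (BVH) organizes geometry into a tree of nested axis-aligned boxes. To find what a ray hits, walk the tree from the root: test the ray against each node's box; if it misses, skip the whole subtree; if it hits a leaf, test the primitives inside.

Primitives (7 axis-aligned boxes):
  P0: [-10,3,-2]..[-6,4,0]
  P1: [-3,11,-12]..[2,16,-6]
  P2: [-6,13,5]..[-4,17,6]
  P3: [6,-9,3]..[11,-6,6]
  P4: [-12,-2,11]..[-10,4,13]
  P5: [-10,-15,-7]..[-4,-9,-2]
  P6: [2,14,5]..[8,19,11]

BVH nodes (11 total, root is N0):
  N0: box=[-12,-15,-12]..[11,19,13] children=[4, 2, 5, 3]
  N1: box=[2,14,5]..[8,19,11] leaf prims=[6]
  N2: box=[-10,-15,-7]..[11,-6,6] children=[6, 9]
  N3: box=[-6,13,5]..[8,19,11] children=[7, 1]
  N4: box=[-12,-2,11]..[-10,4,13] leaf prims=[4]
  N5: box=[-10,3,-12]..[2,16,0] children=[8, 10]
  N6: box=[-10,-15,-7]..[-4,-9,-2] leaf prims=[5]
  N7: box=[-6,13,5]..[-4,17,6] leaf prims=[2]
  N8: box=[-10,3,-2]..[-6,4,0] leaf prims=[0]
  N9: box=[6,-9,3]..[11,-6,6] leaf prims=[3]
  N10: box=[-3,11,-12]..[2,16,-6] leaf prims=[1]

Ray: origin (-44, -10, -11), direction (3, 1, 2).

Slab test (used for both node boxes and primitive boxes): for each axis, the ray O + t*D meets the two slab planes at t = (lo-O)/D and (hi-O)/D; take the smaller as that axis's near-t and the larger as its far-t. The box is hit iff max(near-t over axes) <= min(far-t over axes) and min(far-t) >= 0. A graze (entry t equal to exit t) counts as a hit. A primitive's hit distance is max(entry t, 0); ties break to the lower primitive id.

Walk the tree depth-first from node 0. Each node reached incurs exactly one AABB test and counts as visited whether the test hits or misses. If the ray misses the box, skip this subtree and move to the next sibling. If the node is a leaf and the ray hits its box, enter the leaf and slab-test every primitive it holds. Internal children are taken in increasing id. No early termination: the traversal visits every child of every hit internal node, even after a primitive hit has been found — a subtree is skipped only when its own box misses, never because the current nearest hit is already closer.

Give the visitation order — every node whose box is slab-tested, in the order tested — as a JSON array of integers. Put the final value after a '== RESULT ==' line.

Trace the traversal:
N0 x:[32/3,55/3] y:[-5,29] z:[-1/2,12] -> hit [32/3,12], descend [2, 3, 4, 5]
  N2 x:[34/3,55/3] y:[-5,4] z:[2,17/2] -> miss, prune
  N3 x:[38/3,52/3] y:[23,29] z:[8,11] -> miss, prune
  N4 x:[32/3,34/3] y:[8,14] z:[11,12] -> hit [11,34/3] leaf, test {P4@t=11}
  N5 x:[34/3,46/3] y:[13,26] z:[-1/2,11/2] -> miss, prune

order=[0, 2, 3, 4, 5]  |boxes|=5  |leaves|=1  hit=P4

== RESULT ==
[0, 2, 3, 4, 5]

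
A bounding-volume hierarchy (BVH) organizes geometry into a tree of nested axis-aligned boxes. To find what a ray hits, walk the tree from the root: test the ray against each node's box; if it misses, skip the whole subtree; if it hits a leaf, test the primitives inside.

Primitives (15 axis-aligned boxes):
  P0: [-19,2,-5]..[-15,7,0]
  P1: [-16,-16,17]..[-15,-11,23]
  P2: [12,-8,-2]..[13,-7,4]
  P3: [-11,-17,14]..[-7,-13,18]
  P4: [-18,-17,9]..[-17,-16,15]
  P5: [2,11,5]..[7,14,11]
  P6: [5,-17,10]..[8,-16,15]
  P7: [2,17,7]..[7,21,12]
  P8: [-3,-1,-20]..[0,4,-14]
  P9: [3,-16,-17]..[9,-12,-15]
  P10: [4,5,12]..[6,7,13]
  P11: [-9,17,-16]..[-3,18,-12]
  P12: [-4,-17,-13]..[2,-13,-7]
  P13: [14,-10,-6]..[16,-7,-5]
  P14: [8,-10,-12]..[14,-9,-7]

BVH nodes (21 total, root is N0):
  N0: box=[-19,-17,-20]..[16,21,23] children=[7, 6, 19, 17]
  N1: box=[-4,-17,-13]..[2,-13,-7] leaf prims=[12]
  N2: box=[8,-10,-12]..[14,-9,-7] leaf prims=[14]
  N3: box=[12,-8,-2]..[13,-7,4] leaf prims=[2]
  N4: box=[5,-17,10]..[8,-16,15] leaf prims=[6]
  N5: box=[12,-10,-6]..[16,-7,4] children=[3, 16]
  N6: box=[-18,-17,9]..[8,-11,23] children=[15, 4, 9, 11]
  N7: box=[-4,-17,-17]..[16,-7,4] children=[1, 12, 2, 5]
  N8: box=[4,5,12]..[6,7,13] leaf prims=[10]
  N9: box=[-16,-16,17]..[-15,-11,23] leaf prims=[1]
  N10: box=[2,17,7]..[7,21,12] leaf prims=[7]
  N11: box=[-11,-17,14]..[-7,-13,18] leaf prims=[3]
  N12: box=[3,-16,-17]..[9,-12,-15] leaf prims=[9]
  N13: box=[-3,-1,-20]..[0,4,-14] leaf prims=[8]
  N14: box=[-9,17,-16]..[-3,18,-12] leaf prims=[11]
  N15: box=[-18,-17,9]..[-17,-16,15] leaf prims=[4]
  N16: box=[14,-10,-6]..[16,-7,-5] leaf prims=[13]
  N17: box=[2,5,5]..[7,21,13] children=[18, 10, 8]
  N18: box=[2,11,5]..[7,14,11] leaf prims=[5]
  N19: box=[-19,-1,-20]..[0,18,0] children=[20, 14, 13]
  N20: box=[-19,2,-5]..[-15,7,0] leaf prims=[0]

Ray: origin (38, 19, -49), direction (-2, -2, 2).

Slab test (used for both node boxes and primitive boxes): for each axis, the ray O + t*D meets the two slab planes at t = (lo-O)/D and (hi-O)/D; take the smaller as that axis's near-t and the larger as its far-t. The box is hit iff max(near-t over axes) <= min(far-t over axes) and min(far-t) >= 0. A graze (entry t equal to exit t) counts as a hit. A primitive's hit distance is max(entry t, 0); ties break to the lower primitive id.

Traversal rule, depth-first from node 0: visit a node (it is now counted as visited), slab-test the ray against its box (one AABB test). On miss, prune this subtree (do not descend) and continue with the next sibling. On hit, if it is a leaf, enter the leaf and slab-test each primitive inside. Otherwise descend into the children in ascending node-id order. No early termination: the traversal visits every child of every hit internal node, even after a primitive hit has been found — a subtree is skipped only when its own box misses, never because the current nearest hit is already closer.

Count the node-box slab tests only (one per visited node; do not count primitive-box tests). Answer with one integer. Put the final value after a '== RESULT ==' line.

Traverse from the root:
N0 x:[11,57/2] y:[-1,18] z:[29/2,36] -> hit [29/2,18], descend [6, 7, 17, 19]
  N6 x:[15,28] y:[15,18] z:[29,36] -> miss, prune
  N7 x:[11,21] y:[13,18] z:[16,53/2] -> hit [16,18], descend [1, 2, 5, 12]
    N1 x:[18,21] y:[16,18] z:[18,21] -> hit [18,18] leaf, test {P12@t=18}
    N2 x:[12,15] y:[14,29/2] z:[37/2,21] -> miss, prune
    N5 x:[11,13] y:[13,29/2] z:[43/2,53/2] -> miss, prune
    N12 x:[29/2,35/2] y:[31/2,35/2] z:[16,17] -> hit [16,17] leaf, test {P9@t=16}
  N17 x:[31/2,18] y:[-1,7] z:[27,31] -> miss, prune
  N19 x:[19,57/2] y:[1/2,10] z:[29/2,49/2] -> miss, prune

Visited [0, 6, 7, 1, 2, 5, 12, 17, 19]. Tests: 9 box, 2 leaf. Nearest: P9.

== RESULT ==
9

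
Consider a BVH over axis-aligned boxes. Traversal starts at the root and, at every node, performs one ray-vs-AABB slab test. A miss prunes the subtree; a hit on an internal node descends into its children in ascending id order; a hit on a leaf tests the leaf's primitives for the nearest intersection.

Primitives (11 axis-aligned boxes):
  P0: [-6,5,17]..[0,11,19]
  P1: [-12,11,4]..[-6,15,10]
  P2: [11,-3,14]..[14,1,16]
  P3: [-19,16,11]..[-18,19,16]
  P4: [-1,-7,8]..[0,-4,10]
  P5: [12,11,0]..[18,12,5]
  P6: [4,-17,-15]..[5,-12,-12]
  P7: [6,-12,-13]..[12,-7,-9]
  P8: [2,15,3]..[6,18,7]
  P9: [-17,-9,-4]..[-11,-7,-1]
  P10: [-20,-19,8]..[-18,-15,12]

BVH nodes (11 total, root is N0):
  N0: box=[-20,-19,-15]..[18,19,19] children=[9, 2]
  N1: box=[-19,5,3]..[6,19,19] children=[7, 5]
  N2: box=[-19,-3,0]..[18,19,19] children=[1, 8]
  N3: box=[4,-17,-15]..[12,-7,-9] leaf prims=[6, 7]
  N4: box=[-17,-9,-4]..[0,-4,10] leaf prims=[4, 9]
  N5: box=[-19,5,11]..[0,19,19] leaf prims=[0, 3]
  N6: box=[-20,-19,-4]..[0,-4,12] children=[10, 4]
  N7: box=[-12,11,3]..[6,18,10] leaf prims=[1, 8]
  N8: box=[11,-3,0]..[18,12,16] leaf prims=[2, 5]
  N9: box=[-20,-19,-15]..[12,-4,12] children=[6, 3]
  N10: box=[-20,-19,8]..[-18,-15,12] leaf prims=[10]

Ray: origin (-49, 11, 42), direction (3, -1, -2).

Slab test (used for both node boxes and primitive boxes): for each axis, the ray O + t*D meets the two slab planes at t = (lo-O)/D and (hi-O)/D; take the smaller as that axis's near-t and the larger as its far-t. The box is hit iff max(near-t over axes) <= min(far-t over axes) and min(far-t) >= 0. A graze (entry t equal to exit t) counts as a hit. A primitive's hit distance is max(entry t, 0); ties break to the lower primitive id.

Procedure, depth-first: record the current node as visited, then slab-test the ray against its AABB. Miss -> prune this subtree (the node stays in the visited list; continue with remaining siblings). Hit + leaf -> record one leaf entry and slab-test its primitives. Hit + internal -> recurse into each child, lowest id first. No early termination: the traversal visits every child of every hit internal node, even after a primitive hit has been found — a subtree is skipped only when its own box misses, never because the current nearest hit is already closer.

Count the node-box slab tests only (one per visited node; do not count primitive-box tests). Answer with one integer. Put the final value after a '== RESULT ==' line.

Trace the traversal:
N0 x:[29/3,67/3] y:[-8,30] z:[23/2,57/2] -> hit [23/2,67/3], descend [2, 9]
  N2 x:[10,67/3] y:[-8,14] z:[23/2,21] -> hit [23/2,14], descend [1, 8]
    N1 x:[10,55/3] y:[-8,6] z:[23/2,39/2] -> miss, prune
    N8 x:[20,67/3] y:[-1,14] z:[13,21] -> miss, prune
  N9 x:[29/3,61/3] y:[15,30] z:[15,57/2] -> hit [15,61/3], descend [3, 6]
    N3 x:[53/3,61/3] y:[18,28] z:[51/2,57/2] -> miss, prune
    N6 x:[29/3,49/3] y:[15,30] z:[15,23] -> hit [15,49/3], descend [4, 10]
      N4 x:[32/3,49/3] y:[15,20] z:[16,23] -> hit [16,49/3] leaf, test {P4@t=16, P9(miss)}
      N10 x:[29/3,31/3] y:[26,30] z:[15,17] -> miss, prune

Summary -> nodes [0, 2, 1, 8, 9, 3, 6, 4, 10]; box-tests=9; leaf-entries=1; first=P4

== RESULT ==
9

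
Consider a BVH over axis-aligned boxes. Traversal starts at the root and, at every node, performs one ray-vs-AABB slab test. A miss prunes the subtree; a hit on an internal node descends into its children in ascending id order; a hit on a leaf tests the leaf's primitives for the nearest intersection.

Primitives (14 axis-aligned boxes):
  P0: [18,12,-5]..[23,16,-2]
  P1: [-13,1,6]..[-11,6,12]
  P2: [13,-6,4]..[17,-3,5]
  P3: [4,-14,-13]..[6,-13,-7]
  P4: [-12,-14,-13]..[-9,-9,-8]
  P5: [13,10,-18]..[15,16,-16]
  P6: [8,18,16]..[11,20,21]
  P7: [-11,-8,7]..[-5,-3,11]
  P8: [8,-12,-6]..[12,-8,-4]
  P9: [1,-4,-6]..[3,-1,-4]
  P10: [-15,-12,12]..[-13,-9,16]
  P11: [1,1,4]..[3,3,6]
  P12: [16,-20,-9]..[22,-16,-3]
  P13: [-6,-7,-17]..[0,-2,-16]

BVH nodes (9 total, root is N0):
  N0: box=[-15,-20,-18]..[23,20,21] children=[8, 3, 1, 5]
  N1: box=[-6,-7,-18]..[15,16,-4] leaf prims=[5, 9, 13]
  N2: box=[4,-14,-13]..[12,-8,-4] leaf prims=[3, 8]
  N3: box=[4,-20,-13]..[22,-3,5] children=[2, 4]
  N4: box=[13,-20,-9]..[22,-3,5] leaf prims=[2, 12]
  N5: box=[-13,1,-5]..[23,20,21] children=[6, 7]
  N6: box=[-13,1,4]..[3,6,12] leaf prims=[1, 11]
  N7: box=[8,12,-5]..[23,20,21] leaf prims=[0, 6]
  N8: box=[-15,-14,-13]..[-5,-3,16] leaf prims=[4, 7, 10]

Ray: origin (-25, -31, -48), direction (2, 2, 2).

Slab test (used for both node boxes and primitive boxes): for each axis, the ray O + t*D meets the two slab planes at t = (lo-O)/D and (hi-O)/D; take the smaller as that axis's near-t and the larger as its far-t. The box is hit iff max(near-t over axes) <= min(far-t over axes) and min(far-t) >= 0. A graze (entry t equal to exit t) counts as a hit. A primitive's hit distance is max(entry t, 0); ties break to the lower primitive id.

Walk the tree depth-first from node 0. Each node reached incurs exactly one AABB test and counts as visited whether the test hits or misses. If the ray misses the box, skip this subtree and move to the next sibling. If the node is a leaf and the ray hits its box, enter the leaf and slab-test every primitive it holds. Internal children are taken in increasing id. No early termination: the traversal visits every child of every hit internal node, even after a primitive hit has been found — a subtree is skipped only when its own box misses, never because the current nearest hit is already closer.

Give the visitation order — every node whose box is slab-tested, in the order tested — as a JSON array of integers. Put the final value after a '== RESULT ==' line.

Traverse from the root:
N0 x:[5,24] y:[11/2,51/2] z:[15,69/2] -> hit [15,24], descend [1, 3, 5, 8]
  N1 x:[19/2,20] y:[12,47/2] z:[15,22] -> hit [15,20] leaf, test {P5(miss), P9(miss), P13(miss)}
  N3 x:[29/2,47/2] y:[11/2,14] z:[35/2,53/2] -> miss, prune
  N5 x:[6,24] y:[16,51/2] z:[43/2,69/2] -> hit [43/2,24], descend [6, 7]
    N6 x:[6,14] y:[16,37/2] z:[26,30] -> miss, prune
    N7 x:[33/2,24] y:[43/2,51/2] z:[43/2,69/2] -> hit [43/2,24] leaf, test {P0@t=43/2, P6(miss)}
  N8 x:[5,10] y:[17/2,14] z:[35/2,32] -> miss, prune

order=[0, 1, 3, 5, 6, 7, 8]  |boxes|=7  |leaves|=2  hit=P0

== RESULT ==
[0, 1, 3, 5, 6, 7, 8]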